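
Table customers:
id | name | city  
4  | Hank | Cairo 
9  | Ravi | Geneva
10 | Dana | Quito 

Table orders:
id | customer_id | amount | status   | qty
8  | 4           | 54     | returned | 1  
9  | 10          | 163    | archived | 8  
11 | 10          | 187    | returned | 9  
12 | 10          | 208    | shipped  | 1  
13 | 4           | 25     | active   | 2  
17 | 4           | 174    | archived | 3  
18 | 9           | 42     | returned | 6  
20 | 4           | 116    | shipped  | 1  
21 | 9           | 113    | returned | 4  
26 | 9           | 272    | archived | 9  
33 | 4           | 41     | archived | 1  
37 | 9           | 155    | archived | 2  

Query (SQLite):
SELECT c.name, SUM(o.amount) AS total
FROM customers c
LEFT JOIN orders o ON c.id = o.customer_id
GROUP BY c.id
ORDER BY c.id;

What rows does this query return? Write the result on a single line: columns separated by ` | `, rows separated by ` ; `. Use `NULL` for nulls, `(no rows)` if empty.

LEFT JOIN keeps every customers row; unmatched ones get NULL for orders columns.
Group by customers.id and compute SUM(o.amount). SUM over an all-NULL group is NULL.
  4: ids {8, 13, 17, 20, 33} → SUM(o.amount)=410
  9: ids {18, 21, 26, 37} → SUM(o.amount)=582
  10: ids {9, 11, 12} → SUM(o.amount)=558

Hank | 410 ; Ravi | 582 ; Dana | 558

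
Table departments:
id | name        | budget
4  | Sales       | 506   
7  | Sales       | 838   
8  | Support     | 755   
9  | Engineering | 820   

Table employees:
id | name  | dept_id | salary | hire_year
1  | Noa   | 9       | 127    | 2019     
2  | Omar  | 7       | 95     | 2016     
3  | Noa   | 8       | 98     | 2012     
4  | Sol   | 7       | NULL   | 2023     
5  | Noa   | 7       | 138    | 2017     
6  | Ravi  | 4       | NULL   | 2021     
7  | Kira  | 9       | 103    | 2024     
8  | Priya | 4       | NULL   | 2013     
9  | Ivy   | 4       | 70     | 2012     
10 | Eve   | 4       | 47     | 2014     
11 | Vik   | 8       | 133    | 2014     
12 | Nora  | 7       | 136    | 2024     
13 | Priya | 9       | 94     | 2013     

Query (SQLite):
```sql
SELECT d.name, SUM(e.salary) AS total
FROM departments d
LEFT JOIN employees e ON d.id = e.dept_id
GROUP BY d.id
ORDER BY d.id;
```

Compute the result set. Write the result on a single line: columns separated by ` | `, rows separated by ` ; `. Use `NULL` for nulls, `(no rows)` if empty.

Sales | 117 ; Sales | 369 ; Support | 231 ; Engineering | 324

LEFT JOIN keeps every departments row; unmatched ones get NULL for employees columns.
Group by departments.id and compute SUM(e.salary). SUM over an all-NULL group is NULL.
  4: ids {6, 8, 9, 10} → SUM(e.salary)=117
  7: ids {2, 4, 5, 12} → SUM(e.salary)=369
  8: ids {3, 11} → SUM(e.salary)=231
  9: ids {1, 7, 13} → SUM(e.salary)=324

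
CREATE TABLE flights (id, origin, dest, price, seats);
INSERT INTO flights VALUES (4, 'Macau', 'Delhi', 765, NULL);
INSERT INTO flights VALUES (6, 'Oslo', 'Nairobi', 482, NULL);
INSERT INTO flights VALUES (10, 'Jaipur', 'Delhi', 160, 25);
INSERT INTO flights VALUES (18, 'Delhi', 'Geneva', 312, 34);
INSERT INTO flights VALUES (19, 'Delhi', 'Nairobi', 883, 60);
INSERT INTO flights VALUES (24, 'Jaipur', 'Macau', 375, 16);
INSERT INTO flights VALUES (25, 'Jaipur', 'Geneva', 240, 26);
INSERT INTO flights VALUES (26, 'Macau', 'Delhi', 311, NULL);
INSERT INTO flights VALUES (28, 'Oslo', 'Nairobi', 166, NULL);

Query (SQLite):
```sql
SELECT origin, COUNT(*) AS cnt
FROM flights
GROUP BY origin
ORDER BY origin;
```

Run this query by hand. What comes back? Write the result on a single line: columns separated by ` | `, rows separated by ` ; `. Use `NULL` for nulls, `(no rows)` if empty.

Delhi | 2 ; Jaipur | 3 ; Macau | 2 ; Oslo | 2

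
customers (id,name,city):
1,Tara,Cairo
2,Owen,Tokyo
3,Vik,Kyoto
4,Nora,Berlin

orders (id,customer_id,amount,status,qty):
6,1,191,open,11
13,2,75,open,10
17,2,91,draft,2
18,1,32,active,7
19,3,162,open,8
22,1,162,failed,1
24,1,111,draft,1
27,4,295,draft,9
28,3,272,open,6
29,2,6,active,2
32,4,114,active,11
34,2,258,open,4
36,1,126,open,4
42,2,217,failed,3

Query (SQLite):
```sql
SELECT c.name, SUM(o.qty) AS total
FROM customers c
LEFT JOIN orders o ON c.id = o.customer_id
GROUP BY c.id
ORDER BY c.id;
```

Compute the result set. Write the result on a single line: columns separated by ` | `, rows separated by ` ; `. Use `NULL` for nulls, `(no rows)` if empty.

LEFT JOIN keeps every customers row; unmatched ones get NULL for orders columns.
Group by customers.id and compute SUM(o.qty). SUM over an all-NULL group is NULL.
  1: ids {6, 18, 22, 24, 36} → SUM(o.qty)=24
  2: ids {13, 17, 29, 34, 42} → SUM(o.qty)=21
  3: ids {19, 28} → SUM(o.qty)=14
  4: ids {27, 32} → SUM(o.qty)=20

Tara | 24 ; Owen | 21 ; Vik | 14 ; Nora | 20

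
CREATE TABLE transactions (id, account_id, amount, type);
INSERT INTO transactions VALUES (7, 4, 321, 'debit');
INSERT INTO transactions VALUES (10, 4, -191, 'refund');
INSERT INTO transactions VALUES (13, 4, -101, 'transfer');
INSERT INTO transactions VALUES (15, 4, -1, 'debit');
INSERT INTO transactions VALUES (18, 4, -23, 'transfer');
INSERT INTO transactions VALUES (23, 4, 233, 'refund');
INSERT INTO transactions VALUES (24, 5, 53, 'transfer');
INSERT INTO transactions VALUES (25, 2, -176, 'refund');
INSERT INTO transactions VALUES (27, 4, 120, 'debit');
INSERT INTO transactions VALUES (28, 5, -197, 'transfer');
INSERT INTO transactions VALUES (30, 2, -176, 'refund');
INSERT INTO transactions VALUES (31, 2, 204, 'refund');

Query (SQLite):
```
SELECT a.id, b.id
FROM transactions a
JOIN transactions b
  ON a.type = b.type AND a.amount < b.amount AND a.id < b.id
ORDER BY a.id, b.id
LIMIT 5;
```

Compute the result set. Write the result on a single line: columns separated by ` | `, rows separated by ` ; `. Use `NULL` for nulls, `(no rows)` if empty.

10 | 23 ; 10 | 25 ; 10 | 30 ; 10 | 31 ; 13 | 18

Pairs (a,b) with same type, a.amount < b.amount, a.id < b.id.
type groups: debit:{7,15,27} refund:{10,23,25,30,31} transfer:{13,18,24,28}
Ordered by (a.id, b.id); first 5.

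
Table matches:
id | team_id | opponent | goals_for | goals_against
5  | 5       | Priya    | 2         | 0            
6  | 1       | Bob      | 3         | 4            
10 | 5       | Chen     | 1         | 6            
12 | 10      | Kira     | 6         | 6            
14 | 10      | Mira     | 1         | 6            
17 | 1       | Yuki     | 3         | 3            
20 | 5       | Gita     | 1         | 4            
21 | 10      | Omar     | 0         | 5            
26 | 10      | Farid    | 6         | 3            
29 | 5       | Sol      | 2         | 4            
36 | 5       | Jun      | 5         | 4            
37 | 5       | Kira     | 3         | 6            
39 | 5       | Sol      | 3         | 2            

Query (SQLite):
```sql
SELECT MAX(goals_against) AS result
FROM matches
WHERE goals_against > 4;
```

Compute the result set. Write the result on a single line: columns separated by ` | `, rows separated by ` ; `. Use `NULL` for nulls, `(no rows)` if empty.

Rows where goals_against > 4 → goals_against values: [6, 6, 6, 5, 6].
MAX of non-NULL values = 6.

6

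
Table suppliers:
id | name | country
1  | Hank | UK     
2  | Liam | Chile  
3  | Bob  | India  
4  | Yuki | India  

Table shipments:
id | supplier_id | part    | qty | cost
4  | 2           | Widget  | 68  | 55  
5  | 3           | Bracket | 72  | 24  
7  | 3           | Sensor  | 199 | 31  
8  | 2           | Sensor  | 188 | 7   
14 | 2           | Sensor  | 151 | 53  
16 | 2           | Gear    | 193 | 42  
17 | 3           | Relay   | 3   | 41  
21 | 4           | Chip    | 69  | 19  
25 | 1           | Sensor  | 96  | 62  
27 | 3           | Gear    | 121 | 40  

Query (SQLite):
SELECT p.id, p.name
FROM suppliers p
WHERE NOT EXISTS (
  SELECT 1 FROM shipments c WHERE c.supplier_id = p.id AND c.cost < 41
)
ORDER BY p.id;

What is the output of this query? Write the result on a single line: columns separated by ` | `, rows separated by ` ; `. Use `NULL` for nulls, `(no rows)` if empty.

For each suppliers row, check whether any shipments with matching supplier_id has cost < 41.
Keep rows where that is false.

1 | Hank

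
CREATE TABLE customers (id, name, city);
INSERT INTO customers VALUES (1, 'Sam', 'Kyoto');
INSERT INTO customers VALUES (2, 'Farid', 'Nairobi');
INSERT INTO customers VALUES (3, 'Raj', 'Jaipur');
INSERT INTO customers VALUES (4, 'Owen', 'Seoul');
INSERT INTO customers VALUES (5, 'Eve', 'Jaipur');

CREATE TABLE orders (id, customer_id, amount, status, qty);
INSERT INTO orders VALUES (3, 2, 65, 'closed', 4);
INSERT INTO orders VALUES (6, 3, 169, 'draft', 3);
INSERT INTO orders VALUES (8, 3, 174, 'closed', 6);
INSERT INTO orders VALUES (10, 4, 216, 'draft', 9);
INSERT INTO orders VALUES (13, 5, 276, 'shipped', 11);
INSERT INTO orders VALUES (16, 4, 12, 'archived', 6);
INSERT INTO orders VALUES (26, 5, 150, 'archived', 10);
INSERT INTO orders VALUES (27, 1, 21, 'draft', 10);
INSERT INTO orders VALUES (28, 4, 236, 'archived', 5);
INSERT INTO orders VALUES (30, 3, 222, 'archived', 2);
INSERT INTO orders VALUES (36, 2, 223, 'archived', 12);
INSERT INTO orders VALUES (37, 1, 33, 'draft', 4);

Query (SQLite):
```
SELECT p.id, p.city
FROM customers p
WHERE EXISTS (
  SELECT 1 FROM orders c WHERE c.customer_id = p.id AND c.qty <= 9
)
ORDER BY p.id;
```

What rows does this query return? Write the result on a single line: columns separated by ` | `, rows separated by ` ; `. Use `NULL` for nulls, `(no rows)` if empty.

For each customers row, check whether any orders with matching customer_id has qty <= 9.
Keep rows where that is true.

1 | Kyoto ; 2 | Nairobi ; 3 | Jaipur ; 4 | Seoul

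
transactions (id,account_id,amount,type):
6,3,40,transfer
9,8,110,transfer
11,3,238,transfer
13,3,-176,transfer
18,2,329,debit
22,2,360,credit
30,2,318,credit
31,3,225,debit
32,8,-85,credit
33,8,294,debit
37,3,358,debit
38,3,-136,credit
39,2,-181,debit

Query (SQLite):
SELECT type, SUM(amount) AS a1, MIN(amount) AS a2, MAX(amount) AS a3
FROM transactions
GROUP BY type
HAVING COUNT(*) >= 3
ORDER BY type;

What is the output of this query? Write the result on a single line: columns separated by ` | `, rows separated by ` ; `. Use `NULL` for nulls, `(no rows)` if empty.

Group transactions by type.
Per group compute: SUM(amount), MIN(amount), MAX(amount).
HAVING: drop groups with fewer than 3 rows.
  credit: ids {22, 30, 32, 38} → SUM(amount)=457, MIN(amount)=-136, MAX(amount)=360
  debit: ids {18, 31, 33, 37, 39} → SUM(amount)=1025, MIN(amount)=-181, MAX(amount)=358
  transfer: ids {6, 9, 11, 13} → SUM(amount)=212, MIN(amount)=-176, MAX(amount)=238

credit | 457 | -136 | 360 ; debit | 1025 | -181 | 358 ; transfer | 212 | -176 | 238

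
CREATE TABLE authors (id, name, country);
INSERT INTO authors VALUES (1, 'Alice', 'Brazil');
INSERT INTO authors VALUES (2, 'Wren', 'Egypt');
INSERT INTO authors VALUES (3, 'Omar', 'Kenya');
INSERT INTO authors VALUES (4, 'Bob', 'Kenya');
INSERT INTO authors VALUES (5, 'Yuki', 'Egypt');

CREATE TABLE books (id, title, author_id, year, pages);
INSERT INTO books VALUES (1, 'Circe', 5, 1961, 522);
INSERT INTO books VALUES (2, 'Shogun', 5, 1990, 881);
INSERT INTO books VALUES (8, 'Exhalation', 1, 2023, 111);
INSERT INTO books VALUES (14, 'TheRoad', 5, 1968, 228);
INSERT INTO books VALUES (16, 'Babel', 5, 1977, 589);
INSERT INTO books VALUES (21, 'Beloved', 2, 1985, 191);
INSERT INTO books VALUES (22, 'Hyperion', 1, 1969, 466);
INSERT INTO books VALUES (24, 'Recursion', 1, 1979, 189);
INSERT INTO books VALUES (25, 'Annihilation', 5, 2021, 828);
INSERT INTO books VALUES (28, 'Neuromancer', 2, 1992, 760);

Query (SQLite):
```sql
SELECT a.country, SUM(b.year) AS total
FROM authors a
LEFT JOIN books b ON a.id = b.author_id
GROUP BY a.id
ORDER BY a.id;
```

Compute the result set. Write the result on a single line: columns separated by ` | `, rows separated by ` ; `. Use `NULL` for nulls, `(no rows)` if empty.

Brazil | 5971 ; Egypt | 3977 ; Kenya | NULL ; Kenya | NULL ; Egypt | 9917

LEFT JOIN keeps every authors row; unmatched ones get NULL for books columns.
Group by authors.id and compute SUM(b.year). SUM over an all-NULL group is NULL.
  1: ids {8, 22, 24} → SUM(b.year)=5971
  2: ids {21, 28} → SUM(b.year)=3977
  3: ids {—} → SUM(b.year)=NULL
  4: ids {—} → SUM(b.year)=NULL
  5: ids {1, 2, 14, 16, 25} → SUM(b.year)=9917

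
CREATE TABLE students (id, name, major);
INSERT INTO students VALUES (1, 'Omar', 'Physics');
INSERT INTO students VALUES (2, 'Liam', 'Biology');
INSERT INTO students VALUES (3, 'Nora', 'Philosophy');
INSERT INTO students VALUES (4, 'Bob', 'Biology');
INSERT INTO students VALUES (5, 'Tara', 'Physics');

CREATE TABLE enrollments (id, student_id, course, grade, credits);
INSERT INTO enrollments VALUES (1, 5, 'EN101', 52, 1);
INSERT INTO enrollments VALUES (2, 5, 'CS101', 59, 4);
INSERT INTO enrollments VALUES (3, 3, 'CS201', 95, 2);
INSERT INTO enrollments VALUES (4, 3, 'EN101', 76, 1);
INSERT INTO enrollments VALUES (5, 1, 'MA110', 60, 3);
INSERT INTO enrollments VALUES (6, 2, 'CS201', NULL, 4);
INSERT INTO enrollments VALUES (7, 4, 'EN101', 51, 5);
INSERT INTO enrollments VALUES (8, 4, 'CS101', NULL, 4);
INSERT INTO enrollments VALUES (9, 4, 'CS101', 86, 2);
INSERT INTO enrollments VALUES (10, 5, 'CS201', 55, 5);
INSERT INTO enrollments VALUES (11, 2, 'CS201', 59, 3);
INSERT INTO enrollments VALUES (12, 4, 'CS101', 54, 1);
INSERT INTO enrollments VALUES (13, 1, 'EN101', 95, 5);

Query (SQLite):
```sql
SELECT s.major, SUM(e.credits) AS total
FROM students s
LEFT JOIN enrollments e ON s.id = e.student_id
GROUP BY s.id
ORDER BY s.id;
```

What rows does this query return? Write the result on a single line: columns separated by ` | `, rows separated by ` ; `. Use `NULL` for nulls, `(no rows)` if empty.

Physics | 8 ; Biology | 7 ; Philosophy | 3 ; Biology | 12 ; Physics | 10

LEFT JOIN keeps every students row; unmatched ones get NULL for enrollments columns.
Group by students.id and compute SUM(e.credits). SUM over an all-NULL group is NULL.
  1: ids {5, 13} → SUM(e.credits)=8
  2: ids {6, 11} → SUM(e.credits)=7
  3: ids {3, 4} → SUM(e.credits)=3
  4: ids {7, 8, 9, 12} → SUM(e.credits)=12
  5: ids {1, 2, 10} → SUM(e.credits)=10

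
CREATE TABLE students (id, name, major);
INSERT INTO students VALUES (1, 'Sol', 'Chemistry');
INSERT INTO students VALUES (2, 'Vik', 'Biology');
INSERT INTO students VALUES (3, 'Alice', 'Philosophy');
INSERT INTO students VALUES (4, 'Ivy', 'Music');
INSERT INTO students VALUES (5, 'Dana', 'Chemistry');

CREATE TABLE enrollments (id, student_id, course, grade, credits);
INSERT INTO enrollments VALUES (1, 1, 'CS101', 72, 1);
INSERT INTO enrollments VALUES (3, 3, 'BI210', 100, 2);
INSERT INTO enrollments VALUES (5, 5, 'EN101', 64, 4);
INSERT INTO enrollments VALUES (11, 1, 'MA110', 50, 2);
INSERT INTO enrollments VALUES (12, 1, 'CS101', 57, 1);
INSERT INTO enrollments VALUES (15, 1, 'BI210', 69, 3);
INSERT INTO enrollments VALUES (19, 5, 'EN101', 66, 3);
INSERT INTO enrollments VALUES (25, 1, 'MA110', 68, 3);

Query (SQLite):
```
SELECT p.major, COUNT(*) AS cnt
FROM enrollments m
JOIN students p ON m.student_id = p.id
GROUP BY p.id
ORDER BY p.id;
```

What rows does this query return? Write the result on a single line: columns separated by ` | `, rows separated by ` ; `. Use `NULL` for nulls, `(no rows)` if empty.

Join each enrollments row to its students via student_id.
Group joined rows by students.id; compute COUNT(*) per group.
  1: ids {1, 11, 12, 15, 25} → COUNT(*)=5
  3: ids {3} → COUNT(*)=1
  5: ids {5, 19} → COUNT(*)=2

Chemistry | 5 ; Philosophy | 1 ; Chemistry | 2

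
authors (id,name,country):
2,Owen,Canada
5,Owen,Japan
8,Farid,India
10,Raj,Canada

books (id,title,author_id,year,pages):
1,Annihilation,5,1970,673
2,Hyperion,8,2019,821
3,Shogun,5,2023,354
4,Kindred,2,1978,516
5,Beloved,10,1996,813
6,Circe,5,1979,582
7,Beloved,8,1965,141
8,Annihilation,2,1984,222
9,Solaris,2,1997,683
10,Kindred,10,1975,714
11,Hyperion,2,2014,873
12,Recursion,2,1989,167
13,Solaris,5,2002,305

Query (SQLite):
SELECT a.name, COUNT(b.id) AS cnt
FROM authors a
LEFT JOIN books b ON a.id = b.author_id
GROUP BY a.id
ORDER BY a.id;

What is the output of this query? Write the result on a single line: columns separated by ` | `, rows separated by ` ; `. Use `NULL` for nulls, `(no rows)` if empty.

Owen | 5 ; Owen | 4 ; Farid | 2 ; Raj | 2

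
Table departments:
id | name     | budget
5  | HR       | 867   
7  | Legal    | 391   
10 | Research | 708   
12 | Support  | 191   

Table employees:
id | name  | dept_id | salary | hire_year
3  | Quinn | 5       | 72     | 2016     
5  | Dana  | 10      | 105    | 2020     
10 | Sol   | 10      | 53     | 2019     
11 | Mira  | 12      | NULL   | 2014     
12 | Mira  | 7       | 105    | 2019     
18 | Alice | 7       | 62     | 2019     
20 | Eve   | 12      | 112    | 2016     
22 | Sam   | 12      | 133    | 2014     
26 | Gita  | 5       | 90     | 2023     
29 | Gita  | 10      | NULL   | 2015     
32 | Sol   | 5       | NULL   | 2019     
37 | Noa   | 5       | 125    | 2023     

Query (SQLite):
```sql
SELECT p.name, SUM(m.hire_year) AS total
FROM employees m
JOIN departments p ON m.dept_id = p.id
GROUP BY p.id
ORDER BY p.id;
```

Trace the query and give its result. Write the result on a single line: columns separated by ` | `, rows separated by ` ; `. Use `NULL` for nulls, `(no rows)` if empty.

Join each employees row to its departments via dept_id.
Group joined rows by departments.id; compute SUM(m.hire_year) per group.
  5: ids {3, 26, 32, 37} → SUM(m.hire_year)=8081
  7: ids {12, 18} → SUM(m.hire_year)=4038
  10: ids {5, 10, 29} → SUM(m.hire_year)=6054
  12: ids {11, 20, 22} → SUM(m.hire_year)=6044

HR | 8081 ; Legal | 4038 ; Research | 6054 ; Support | 6044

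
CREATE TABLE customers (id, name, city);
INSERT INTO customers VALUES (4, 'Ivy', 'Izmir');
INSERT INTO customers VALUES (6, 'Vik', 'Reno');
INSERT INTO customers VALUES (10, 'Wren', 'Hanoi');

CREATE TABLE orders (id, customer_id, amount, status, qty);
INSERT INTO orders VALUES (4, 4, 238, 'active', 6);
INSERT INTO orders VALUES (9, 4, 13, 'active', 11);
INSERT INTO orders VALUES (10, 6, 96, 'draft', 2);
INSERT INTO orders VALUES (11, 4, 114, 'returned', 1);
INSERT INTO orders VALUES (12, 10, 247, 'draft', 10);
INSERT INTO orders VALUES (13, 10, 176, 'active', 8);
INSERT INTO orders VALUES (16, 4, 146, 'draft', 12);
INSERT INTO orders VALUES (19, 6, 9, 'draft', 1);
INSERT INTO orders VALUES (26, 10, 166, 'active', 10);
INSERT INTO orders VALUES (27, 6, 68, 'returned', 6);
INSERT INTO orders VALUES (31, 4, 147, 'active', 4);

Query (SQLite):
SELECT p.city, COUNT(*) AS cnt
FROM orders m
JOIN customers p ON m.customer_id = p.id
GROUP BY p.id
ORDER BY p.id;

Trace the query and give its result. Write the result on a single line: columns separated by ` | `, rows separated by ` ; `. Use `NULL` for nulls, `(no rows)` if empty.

Join each orders row to its customers via customer_id.
Group joined rows by customers.id; compute COUNT(*) per group.
  4: ids {4, 9, 11, 16, 31} → COUNT(*)=5
  6: ids {10, 19, 27} → COUNT(*)=3
  10: ids {12, 13, 26} → COUNT(*)=3

Izmir | 5 ; Reno | 3 ; Hanoi | 3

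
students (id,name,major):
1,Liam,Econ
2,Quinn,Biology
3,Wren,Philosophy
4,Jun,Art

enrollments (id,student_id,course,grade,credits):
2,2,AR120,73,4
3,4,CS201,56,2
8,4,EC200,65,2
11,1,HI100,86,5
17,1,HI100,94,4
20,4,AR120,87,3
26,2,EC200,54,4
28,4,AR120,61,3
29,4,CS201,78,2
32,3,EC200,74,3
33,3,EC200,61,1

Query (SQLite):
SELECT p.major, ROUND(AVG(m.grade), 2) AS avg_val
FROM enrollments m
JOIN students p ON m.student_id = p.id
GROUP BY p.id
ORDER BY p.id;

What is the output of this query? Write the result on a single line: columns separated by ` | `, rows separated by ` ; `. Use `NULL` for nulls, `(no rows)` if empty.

Join each enrollments row to its students via student_id.
Group joined rows by students.id; compute ROUND(AVG(m.grade), 2) per group.
  1: ids {11, 17} → ROUND(AVG(m.grade), 2)=90
  2: ids {2, 26} → ROUND(AVG(m.grade), 2)=63.5
  3: ids {32, 33} → ROUND(AVG(m.grade), 2)=67.5
  4: ids {3, 8, 20, 28, 29} → ROUND(AVG(m.grade), 2)=69.4

Econ | 90 ; Biology | 63.5 ; Philosophy | 67.5 ; Art | 69.4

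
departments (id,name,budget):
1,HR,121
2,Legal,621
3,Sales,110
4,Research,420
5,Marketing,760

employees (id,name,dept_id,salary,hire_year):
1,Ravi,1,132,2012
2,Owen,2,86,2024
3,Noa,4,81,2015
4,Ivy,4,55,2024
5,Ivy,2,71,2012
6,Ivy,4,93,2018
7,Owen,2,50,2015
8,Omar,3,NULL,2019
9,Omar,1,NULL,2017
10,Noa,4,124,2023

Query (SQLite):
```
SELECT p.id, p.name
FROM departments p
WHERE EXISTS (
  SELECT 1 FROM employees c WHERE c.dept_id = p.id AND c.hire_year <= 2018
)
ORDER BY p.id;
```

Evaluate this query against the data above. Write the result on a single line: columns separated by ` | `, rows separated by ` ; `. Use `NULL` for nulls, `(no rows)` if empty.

1 | HR ; 2 | Legal ; 4 | Research

For each departments row, check whether any employees with matching dept_id has hire_year <= 2018.
Keep rows where that is true.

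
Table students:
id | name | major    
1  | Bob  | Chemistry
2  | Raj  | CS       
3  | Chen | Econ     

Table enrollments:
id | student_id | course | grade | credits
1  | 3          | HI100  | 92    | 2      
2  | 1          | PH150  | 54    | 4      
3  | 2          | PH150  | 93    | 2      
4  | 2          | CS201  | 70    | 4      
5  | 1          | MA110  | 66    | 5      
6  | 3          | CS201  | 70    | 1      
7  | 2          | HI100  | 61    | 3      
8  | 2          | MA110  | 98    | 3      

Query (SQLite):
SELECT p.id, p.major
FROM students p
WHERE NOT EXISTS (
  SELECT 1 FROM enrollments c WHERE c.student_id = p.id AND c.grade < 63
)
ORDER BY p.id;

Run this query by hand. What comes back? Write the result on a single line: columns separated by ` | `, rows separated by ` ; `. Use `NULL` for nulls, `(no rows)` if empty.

For each students row, check whether any enrollments with matching student_id has grade < 63.
Keep rows where that is false.

3 | Econ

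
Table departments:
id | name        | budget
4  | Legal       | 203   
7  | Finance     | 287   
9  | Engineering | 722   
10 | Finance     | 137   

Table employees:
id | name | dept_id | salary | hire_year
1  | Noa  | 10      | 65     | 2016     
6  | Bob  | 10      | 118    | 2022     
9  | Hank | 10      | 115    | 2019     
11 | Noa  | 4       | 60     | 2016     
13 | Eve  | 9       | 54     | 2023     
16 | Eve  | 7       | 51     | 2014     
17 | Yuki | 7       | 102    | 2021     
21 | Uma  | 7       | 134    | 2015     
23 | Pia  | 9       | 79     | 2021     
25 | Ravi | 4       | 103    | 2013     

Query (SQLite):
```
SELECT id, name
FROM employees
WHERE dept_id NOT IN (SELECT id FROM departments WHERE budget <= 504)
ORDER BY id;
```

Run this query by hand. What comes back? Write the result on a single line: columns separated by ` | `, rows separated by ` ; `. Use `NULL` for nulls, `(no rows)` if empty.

Inner query: departments.id where budget <= 504.
Outer: keep employees rows whose dept_id is not in that set.
Inner query → {4, 7, 10}

13 | Eve ; 23 | Pia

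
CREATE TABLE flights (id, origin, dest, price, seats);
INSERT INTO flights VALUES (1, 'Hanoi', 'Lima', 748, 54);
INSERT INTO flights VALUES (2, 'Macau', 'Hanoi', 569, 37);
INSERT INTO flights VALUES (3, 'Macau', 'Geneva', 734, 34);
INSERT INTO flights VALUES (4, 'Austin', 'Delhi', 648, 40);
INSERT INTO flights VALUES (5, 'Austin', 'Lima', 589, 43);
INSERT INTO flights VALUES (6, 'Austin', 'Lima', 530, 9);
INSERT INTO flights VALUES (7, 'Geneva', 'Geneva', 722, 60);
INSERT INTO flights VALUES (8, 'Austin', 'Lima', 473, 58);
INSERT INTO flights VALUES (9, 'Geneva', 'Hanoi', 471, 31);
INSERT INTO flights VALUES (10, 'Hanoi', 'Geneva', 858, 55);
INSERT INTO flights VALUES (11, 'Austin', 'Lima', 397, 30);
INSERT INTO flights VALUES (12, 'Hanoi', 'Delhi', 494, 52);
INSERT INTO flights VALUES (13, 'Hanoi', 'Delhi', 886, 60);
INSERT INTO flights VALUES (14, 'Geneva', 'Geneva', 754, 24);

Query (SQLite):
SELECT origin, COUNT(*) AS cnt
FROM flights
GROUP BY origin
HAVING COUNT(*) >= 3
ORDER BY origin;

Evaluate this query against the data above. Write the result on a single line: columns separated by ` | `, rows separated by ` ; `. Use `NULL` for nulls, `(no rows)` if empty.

Austin | 5 ; Geneva | 3 ; Hanoi | 4

Partition flights by origin; compute COUNT(*) within each group.
HAVING: keep groups with count ≥ 3.
  Austin: ids {4, 5, 6, 8, 11} → COUNT(*)=5
  Geneva: ids {7, 9, 14} → COUNT(*)=3
  Hanoi: ids {1, 10, 12, 13} → COUNT(*)=4
  Macau: ids {2, 3} → COUNT(*)=2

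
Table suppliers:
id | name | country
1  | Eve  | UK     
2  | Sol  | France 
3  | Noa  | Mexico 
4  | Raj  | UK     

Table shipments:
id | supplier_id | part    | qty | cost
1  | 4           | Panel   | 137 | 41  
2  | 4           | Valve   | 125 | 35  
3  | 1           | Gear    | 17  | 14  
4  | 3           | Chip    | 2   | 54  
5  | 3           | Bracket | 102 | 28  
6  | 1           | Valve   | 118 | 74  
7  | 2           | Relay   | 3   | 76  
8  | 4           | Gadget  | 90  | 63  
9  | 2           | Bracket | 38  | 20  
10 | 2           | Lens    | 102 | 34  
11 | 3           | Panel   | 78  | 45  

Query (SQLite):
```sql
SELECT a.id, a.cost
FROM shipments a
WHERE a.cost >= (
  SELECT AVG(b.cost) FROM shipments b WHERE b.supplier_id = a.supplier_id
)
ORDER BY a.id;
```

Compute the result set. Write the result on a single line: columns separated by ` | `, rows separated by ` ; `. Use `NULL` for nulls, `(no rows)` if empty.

For each shipments row a, compute AVG(cost) over rows sharing a.supplier_id.
Keep row a if a.cost >= that per-group AVG.
  supplier_id=1: AVG(cost) = 44.0
  supplier_id=2: AVG(cost) = 43.333333
  supplier_id=3: AVG(cost) = 42.333333
  supplier_id=4: AVG(cost) = 46.333333

4 | 54 ; 6 | 74 ; 7 | 76 ; 8 | 63 ; 11 | 45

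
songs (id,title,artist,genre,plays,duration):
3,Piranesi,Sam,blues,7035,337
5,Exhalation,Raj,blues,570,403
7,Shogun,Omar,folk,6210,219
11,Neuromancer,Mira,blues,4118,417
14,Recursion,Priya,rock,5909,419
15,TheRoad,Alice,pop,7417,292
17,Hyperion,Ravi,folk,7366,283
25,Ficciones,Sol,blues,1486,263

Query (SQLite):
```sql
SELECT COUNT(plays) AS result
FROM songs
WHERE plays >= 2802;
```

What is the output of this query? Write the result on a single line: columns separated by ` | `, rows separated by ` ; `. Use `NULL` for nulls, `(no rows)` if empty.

6

Rows where plays >= 2802 → plays values: [7035, 6210, 4118, 5909, 7417, 7366].
COUNT(plays) counts non-NULL values → 6.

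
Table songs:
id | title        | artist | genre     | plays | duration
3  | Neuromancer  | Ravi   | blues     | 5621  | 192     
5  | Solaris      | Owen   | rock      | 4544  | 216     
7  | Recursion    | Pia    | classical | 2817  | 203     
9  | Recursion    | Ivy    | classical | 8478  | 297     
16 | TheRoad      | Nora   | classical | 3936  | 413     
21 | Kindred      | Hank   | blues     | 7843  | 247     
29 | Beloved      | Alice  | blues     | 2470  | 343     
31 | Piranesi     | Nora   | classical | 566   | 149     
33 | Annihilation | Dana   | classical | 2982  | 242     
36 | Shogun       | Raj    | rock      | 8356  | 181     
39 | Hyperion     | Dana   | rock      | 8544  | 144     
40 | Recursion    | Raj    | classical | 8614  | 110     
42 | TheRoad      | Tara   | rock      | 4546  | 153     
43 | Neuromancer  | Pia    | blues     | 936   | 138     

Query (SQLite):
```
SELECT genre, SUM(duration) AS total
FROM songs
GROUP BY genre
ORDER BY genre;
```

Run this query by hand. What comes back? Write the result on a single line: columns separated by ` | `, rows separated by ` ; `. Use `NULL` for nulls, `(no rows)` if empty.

blues | 920 ; classical | 1414 ; rock | 694

Partition songs by genre; compute SUM(duration) within each group.
  blues: ids {3, 21, 29, 43} → SUM(duration)=920
  classical: ids {7, 9, 16, 31, 33, 40} → SUM(duration)=1414
  rock: ids {5, 36, 39, 42} → SUM(duration)=694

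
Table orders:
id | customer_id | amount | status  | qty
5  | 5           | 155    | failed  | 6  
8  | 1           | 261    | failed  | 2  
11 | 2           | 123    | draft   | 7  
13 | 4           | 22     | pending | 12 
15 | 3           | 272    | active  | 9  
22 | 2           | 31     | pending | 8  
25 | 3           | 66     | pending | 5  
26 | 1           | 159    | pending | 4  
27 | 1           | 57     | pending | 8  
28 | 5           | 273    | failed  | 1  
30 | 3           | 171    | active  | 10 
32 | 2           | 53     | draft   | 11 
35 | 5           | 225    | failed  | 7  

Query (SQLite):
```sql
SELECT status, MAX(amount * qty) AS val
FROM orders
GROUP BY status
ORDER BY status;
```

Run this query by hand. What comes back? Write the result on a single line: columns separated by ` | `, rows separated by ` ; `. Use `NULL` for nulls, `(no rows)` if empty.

For each row compute amount * qty.
Group by status; take MAX of the expression per group.
  active: ids {15, 30} → MAX(amount * qty)=2448
  draft: ids {11, 32} → MAX(amount * qty)=861
  failed: ids {5, 8, 28, 35} → MAX(amount * qty)=1575
  pending: ids {13, 22, 25, 26, 27} → MAX(amount * qty)=636

active | 2448 ; draft | 861 ; failed | 1575 ; pending | 636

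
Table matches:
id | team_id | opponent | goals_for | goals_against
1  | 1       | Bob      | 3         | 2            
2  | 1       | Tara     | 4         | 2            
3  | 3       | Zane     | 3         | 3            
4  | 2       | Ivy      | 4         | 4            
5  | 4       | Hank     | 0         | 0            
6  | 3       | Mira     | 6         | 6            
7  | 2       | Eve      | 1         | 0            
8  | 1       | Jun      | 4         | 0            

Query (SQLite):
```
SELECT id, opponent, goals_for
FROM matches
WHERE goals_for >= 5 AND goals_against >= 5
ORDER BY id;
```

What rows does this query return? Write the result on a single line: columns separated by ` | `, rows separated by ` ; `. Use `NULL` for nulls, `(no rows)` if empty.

goals_for >= 5: ids {6}
goals_against >= 5: ids {6}
Combine with AND.

6 | Mira | 6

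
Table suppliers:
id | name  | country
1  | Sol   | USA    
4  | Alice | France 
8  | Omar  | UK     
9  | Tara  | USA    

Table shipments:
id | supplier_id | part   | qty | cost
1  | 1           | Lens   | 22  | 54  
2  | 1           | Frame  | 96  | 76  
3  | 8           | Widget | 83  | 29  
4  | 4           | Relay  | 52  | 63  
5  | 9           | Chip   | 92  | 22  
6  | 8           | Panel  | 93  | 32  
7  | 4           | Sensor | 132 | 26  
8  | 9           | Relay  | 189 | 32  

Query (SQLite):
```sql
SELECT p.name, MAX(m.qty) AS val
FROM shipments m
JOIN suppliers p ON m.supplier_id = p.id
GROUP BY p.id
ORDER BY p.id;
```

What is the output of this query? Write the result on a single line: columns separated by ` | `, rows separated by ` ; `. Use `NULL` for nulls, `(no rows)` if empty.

Join each shipments row to its suppliers via supplier_id.
Group joined rows by suppliers.id; compute MAX(m.qty) per group.
  1: ids {1, 2} → MAX(m.qty)=96
  4: ids {4, 7} → MAX(m.qty)=132
  8: ids {3, 6} → MAX(m.qty)=93
  9: ids {5, 8} → MAX(m.qty)=189

Sol | 96 ; Alice | 132 ; Omar | 93 ; Tara | 189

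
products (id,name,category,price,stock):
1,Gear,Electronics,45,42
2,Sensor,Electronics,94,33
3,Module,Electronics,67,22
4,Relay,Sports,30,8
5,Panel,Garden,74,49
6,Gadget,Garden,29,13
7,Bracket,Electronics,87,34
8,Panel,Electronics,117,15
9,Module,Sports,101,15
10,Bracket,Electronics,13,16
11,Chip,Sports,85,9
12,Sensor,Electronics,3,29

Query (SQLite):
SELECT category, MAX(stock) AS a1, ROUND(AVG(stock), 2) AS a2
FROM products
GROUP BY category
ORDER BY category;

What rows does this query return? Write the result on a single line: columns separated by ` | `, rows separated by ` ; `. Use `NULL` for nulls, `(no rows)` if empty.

Group products by category.
Per group compute: MAX(stock), ROUND(AVG(stock), 2).
  Electronics: ids {1, 2, 3, 7, 8, 10, 12} → MAX(stock)=42, ROUND(AVG(stock), 2)=27.29
  Garden: ids {5, 6} → MAX(stock)=49, ROUND(AVG(stock), 2)=31
  Sports: ids {4, 9, 11} → MAX(stock)=15, ROUND(AVG(stock), 2)=10.67

Electronics | 42 | 27.29 ; Garden | 49 | 31 ; Sports | 15 | 10.67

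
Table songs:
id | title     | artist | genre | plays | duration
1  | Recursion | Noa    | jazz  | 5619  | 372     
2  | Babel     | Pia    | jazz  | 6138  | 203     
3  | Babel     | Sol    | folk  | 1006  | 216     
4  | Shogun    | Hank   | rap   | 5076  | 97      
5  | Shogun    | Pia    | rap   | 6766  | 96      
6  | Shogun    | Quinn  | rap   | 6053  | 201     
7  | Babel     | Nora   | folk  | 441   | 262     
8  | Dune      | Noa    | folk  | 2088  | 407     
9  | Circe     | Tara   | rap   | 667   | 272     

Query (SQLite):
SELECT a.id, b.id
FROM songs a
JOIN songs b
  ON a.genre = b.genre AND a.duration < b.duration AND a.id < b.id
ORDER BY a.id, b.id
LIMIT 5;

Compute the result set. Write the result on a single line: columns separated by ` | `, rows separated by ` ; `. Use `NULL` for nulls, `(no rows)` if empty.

3 | 7 ; 3 | 8 ; 4 | 6 ; 4 | 9 ; 5 | 6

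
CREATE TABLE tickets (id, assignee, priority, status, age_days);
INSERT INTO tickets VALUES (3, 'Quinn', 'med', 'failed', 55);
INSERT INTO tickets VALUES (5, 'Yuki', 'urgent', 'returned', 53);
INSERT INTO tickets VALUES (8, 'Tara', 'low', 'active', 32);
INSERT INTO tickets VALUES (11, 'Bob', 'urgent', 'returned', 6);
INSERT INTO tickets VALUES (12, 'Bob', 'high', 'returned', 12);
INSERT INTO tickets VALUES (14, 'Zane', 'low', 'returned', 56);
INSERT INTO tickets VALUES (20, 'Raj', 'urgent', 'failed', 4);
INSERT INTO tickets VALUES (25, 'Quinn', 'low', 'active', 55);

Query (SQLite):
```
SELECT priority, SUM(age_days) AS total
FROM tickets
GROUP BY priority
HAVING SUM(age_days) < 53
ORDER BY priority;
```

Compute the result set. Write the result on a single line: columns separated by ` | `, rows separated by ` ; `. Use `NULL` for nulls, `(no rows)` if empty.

high | 12

Partition tickets by priority; compute SUM(age_days) within each group.
HAVING: keep groups where SUM(age_days) < 53.
  high: ids {12} → SUM(age_days)=12
  low: ids {8, 14, 25} → SUM(age_days)=143
  med: ids {3} → SUM(age_days)=55
  urgent: ids {5, 11, 20} → SUM(age_days)=63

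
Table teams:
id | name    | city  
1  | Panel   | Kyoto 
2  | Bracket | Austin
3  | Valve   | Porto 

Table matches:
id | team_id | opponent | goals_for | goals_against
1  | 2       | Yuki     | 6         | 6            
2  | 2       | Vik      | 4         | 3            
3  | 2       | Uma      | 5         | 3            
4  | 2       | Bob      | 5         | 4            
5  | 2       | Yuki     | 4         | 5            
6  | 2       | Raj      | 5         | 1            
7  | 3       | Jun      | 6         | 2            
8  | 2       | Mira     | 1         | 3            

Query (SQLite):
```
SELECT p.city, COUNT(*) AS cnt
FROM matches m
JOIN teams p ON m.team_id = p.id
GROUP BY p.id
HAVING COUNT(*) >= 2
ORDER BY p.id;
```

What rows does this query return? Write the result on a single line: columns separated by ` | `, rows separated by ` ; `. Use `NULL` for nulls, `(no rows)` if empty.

Austin | 7

Join each matches row to its teams via team_id.
Group joined rows by teams.id; compute COUNT(*) per group.
HAVING: keep groups with count ≥ 2.
  2: ids {1, 2, 3, 4, 5, 6, 8} → COUNT(*)=7
  3: ids {7} → COUNT(*)=1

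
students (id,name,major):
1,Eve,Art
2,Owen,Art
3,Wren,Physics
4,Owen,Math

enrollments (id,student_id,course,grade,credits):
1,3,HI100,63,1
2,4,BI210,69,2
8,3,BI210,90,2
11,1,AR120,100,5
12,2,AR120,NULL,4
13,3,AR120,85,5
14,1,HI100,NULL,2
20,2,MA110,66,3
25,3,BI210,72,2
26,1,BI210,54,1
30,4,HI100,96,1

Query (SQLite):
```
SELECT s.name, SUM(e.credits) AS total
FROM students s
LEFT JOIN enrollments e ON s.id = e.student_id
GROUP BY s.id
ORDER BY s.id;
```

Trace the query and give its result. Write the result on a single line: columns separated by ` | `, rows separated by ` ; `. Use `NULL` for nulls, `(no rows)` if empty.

Eve | 8 ; Owen | 7 ; Wren | 10 ; Owen | 3

LEFT JOIN keeps every students row; unmatched ones get NULL for enrollments columns.
Group by students.id and compute SUM(e.credits). SUM over an all-NULL group is NULL.
  1: ids {11, 14, 26} → SUM(e.credits)=8
  2: ids {12, 20} → SUM(e.credits)=7
  3: ids {1, 8, 13, 25} → SUM(e.credits)=10
  4: ids {2, 30} → SUM(e.credits)=3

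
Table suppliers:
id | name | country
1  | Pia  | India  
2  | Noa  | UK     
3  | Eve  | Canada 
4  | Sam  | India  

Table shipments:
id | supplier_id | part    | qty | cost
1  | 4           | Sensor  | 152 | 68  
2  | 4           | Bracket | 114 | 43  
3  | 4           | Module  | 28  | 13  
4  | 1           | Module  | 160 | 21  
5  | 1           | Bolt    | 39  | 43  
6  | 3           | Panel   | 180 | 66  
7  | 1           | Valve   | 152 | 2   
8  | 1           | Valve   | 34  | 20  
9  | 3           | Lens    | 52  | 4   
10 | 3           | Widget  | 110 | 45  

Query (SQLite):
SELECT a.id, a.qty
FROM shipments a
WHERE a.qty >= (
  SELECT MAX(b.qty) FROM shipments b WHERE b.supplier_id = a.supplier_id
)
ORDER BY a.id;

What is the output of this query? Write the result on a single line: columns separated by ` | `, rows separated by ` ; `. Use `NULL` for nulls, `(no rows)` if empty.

1 | 152 ; 4 | 160 ; 6 | 180

For each shipments row a, compute MAX(qty) over rows sharing a.supplier_id.
Keep row a if a.qty >= that per-group MAX.
  supplier_id=1: MAX(qty) = 160
  supplier_id=3: MAX(qty) = 180
  supplier_id=4: MAX(qty) = 152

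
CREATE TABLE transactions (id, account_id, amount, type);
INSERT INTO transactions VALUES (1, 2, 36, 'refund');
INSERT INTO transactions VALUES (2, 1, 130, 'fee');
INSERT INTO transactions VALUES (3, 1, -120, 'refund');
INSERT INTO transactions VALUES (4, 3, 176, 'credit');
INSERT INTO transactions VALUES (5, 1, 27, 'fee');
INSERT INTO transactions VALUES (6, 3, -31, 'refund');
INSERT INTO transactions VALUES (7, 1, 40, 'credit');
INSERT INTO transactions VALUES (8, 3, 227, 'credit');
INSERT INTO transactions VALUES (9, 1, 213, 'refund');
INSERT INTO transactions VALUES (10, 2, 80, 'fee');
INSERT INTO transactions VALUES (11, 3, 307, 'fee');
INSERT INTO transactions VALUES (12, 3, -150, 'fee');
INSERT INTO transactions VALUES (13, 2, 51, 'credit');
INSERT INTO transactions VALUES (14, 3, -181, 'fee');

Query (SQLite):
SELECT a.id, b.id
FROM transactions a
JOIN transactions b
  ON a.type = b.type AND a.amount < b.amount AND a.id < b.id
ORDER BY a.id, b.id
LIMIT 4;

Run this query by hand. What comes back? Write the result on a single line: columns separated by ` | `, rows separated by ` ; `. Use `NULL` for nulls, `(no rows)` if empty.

1 | 9 ; 2 | 11 ; 3 | 6 ; 3 | 9

Pairs (a,b) with same type, a.amount < b.amount, a.id < b.id.
type groups: credit:{4,7,8,13} fee:{2,5,10,11,12,14} refund:{1,3,6,9}
Ordered by (a.id, b.id); first 4.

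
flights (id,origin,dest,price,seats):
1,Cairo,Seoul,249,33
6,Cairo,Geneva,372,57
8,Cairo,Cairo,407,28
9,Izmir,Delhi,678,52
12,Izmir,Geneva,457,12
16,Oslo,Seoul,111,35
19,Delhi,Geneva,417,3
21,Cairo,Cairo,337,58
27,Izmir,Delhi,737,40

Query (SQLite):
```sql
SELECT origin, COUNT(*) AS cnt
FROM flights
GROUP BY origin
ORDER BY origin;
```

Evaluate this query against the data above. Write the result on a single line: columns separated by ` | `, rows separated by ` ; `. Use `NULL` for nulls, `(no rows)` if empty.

Partition flights by origin; compute COUNT(*) within each group.
  Cairo: ids {1, 6, 8, 21} → COUNT(*)=4
  Delhi: ids {19} → COUNT(*)=1
  Izmir: ids {9, 12, 27} → COUNT(*)=3
  Oslo: ids {16} → COUNT(*)=1

Cairo | 4 ; Delhi | 1 ; Izmir | 3 ; Oslo | 1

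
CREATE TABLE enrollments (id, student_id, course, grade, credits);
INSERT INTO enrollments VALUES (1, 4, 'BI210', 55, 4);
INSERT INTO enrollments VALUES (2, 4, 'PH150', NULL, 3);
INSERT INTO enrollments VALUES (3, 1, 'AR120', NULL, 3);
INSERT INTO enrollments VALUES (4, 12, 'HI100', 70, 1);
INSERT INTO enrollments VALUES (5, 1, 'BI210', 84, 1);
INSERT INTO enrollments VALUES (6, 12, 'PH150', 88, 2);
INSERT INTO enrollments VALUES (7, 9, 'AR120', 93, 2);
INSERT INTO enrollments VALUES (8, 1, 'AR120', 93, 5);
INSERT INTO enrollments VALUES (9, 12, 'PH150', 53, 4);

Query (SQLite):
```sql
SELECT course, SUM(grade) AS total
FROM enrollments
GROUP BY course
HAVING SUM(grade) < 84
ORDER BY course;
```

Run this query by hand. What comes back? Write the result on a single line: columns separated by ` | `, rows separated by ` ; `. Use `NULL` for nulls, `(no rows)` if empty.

HI100 | 70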